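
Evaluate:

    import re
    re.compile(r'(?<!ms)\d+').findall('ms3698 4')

['698', '4']

A negative assertion filters positions out without eating any characters.
Matches: at [3:6] → '698'; at [7:8] → '4'.
`findall` yields the raw match text (2 of them) because the pattern has no groups.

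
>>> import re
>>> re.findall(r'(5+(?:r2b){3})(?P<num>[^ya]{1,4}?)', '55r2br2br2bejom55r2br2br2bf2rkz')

Pattern: one or more of the literal '5', then the literal 'r2b' repeated 3 times (captured); then 1 to 4 of any character except [ya] (lazy) (captured as 'num').
Scanning left to right: at [0:12] match '55r2br2br2be', groups = ('55r2br2br2b', 'e'); at [15:27] match '55r2br2br2bf', groups = ('55r2br2br2b', 'f').
2 groups means each result is a tuple of 2 captured strings — 2 here.

[('55r2br2br2b', 'e'), ('55r2br2br2b', 'f')]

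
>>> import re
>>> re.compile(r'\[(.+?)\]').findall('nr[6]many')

Matches: at [2:5] match '[6]', group 1 = '6'.
Because there's exactly one group, `findall` drops the full match and keeps group 1 from the one hit.

['6']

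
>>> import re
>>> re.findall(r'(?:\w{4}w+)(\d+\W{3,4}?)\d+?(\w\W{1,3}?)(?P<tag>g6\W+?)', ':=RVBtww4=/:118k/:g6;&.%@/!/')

[('4=/:', 'k/:', 'g6;')]

Pattern: exactly 4 of a word character, then one or more of a literal 'w' (non-capturing group); then one or more of a digit, then 3 to 4 of a non-word character (lazy) (captured); then one or more of a digit (lazy); then a word character, then 1 to 3 of a non-word character (lazy) (captured); then the literal 'g6', then one or more of a non-word character (lazy) (captured as 'tag').
A non-greedy quantifier consumes as few characters as it can — just enough that the remainder of the pattern still matches from where it stops; whatever follows it matches normally.
Walking the string: at [2:21] match 'RVBtww4=/:118k/:g6;', groups = ('4=/:', 'k/:', 'g6;').
`findall` packs the 3 group values into a tuple for every match.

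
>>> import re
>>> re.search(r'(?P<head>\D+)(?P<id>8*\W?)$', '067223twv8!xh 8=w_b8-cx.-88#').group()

Pattern: one or more of a non-digit (captured as 'head'); then zero or more of the literal '8', then optionally a non-word character (captured as 'id'); then anchored at the end.
`re.search` tries every starting position until one works.
The match spans [20:28] → '-cx.-88#'.
Captured: group 1 = '-cx.-', group 2 = '88#'.

'-cx.-88#'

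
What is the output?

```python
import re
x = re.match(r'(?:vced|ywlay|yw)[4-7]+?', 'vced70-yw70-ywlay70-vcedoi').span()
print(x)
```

(0, 5)

`re.match` only tries the pattern at the start of the string.
The match spans [0:5] → 'vced7'.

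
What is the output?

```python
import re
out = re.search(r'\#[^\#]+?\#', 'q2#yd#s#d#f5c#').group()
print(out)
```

Unlike `match`, `search` isn't anchored — it looks for the pattern anywhere in the string.
The match spans [2:6] → '#yd#'.

#yd#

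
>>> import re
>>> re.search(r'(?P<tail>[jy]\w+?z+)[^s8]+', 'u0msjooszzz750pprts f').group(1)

The pattern matches one of [jy], then one or more of a word character (lazy), then one or more of a literal 'z' (captured as 'tail'); then one or more of any character except [s8].
Unlike `match`, `search` isn't anchored — it looks for the pattern anywhere in the string.
The match spans [4:18] → 'jooszzz750pprt'.
Captured: group 1 = 'jooszzz'.

'jooszzz'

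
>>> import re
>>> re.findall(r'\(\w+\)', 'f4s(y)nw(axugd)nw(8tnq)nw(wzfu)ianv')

['(y)', '(axugd)', '(8tnq)', '(wzfu)']

Walking the string: at [3:6] → '(y)'; at [8:15] → '(axugd)'; at [17:23] → '(8tnq)'; at [25:31] → '(wzfu)'.
No capturing groups, so `findall` returns the 4 full match strings.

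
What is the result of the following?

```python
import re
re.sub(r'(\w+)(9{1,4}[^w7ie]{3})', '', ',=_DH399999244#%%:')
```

',=#%%:'

The pattern matches one or more of a word character (captured); then 1 to 4 of the literal '9', then exactly 3 of any character except [w7ie] (captured).
Matches: at [2:14] → '_DH399999244'.
Every occurrence is swapped for ''.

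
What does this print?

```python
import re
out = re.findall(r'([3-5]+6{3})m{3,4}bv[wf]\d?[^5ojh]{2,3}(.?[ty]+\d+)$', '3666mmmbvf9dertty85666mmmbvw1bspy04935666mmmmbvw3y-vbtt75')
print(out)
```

Pattern: one or more of a character in [3-5], then exactly 3 of the literal '6' (captured); then 3 to 4 of a literal 'm', then the literal 'bv'; then one of [wf], then optionally a digit, then 2 to 3 of any character except [5ojh]; then optionally any character, then one or more of one of [ty], then one or more of a digit (captured); then anchored at the end.
Scanning left to right: at [36:57] match '35666mmmmbvw3y-vbtt75', groups = ('35666', 'btt75').
2 groups means the one result is a tuple of 2 captured strings — 1 here.

[('35666', 'btt75')]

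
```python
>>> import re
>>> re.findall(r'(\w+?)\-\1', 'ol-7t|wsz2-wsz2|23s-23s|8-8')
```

['wsz2', '23s', '8']

The backreference `\1` re-matches whatever the first group consumed, character for character.
Scanning left to right: at [6:15] match 'wsz2-wsz2', group 1 = 'wsz2'; at [16:23] match '23s-23s', group 1 = '23s'; at [24:27] match '8-8', group 1 = '8'.
With a single group, `findall` returns only what that group captured — 3 items.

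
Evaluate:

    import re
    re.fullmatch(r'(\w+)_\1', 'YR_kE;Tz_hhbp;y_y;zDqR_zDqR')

None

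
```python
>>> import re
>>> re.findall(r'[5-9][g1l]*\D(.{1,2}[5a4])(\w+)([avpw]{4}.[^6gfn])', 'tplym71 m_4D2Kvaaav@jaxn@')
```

[('m_4', 'D2Kv', 'aaav@j')]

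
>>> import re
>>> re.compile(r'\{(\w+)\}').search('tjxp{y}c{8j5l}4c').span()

(4, 7)

Unlike `match`, `search` isn't anchored — it looks for the pattern anywhere in the string.
The match spans [4:7] → '{y}'.
Captured: group 1 = 'y'.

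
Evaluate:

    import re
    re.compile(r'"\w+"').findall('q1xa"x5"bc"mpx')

['"x5"']

Scanning left to right: at [4:8] → '"x5"'.
Since nothing is captured, `findall` lists the 1 matched substring directly.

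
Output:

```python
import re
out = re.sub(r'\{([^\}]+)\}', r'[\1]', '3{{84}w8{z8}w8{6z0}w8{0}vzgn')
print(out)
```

3[{84]w8[z8]w8[6z0]w8[0]vzgn

Matches: at [1:6] → '{{84}'; at [8:12] → '{z8}'; at [14:19] → '{6z0}'; at [21:24] → '{0}'.
Each match is replaced using the text its own group 1 captured.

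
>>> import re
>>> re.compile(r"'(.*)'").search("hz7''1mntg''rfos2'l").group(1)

The match spans [3:18] → "''1mntg''rfos2'".
Captured: group 1 = "'1mntg''rfos2".

"'1mntg''rfos2"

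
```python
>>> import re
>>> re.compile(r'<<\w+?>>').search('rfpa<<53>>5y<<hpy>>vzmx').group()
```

`search` walks the string left to right and returns the first match it finds.
The match spans [4:10] → '<<53>>'.

'<<53>>'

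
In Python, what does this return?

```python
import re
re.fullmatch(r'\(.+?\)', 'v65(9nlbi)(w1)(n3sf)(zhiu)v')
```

None

`fullmatch` succeeds only if the pattern covers the string from start to end.
Here the string isn't matched end-to-end, so the call returns None.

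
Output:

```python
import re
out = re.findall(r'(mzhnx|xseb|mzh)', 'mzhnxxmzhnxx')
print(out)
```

Alternation tries branches left to right and keeps the first one that lets the overall match succeed at that position.
Walking the string: at [0:5] match 'mzhnx', group 1 = 'mzhnx'; at [6:11] match 'mzhnx', group 1 = 'mzhnx'.
With a single group, `findall` returns only what that group captured — 2 items.

['mzhnx', 'mzhnx']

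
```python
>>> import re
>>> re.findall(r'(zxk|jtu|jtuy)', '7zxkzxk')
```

['zxk', 'zxk']

Walking the string: at [1:4] match 'zxk', group 1 = 'zxk'; at [4:7] match 'zxk', group 1 = 'zxk'.
Because there's exactly one group, `findall` drops the full match and keeps group 1 from each hit.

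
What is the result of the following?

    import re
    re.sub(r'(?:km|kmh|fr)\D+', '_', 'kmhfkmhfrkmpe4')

'_4'

Matches: at [0:13] → 'kmhfkmhfrkmpe'.
`sub` substitutes '_' at each match site.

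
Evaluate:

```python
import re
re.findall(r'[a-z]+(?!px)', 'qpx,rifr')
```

['qpx', 'rifr']

A negative assertion filters positions out without eating any characters.
Matches: at [0:3] → 'qpx'; at [4:8] → 'rifr'.
`findall` yields the raw match text (2 of them) because the pattern has no groups.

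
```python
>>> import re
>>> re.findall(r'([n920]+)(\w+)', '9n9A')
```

[('9n9', 'A')]

This matches one or more of one of [n920] (captured); then one or more of a word character (captured).
Multiple groups make `findall` return tuples — one 2-tuple for the one match.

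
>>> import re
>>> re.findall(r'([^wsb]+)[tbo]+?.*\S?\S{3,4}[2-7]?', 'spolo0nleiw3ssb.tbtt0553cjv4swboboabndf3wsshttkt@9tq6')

['pol']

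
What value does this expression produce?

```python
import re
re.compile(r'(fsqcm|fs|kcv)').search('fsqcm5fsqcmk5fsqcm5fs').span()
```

(0, 5)

Alternation tries branches left to right and keeps the first one that lets the overall match succeed at that position.
The match spans [0:5] → 'fsqcm'.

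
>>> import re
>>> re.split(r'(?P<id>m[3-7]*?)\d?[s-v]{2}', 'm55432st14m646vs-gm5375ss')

['', 'm5543', '14', 'm64', '-g', 'm537', '']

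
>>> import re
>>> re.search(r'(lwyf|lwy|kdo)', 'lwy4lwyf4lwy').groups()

('lwy',)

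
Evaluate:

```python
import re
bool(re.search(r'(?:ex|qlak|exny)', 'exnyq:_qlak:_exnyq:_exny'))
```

True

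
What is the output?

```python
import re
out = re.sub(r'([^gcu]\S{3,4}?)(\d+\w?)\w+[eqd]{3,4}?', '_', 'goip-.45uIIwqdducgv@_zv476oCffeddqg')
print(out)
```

g_ucg_g

Every occurrence is swapped for '_'.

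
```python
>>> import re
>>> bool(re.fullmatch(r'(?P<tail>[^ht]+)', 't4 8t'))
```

False

This matches one or more of any character except [ht] (captured as 'tail').
`re.fullmatch` is like wrapping the pattern in `^…$` (in single-line mode).
Here the string isn't matched end-to-end, so the call returns None, and `bool(None)` is False.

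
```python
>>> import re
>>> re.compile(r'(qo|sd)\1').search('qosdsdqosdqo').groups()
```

('sd',)

The match spans [2:6] → 'sdsd'.
Captured: group 1 = 'sd'.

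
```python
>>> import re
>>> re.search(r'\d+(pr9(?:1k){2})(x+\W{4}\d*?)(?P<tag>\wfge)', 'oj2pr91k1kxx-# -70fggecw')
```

This matches one or more of a digit; then the literal 'pr9', then the literal '1k' repeated 2 times (captured); then one or more of a literal 'x', then exactly 4 of a non-word character, then zero or more of a digit (lazy) (captured); then a word character, then the literal 'fge' (captured as 'tag').
`re.search` scans for the first position where the pattern succeeds.
Here the pattern never matches, so the call returns None.

None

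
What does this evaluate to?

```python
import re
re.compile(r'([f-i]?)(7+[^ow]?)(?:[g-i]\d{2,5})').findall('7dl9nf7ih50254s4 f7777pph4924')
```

[('f', '7i')]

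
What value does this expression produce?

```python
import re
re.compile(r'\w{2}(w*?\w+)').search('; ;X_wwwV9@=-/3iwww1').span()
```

(3, 10)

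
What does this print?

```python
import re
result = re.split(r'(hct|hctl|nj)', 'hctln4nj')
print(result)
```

['', 'hct', 'ln4', 'nj', '']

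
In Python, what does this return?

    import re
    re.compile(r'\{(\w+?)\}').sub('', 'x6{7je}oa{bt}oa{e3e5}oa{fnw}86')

Matches: at [2:7] → '{7je}'; at [9:13] → '{bt}'; at [15:21] → '{e3e5}'; at [23:28] → '{fnw}'.
`sub` substitutes '' at each match site.

'x6oaoaoa86'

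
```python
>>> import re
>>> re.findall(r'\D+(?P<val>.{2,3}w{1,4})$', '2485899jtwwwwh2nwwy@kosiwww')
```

This matches one or more of a non-digit; then 2 to 3 of any character, then 1 to 4 of the literal 'w' (captured as 'val'); then anchored at the end.
Matches: at [15:27] match 'nwwy@kosiwww', group 1 = 'www'.
With a single group, `findall` returns only what that group captured — 1 item.

['www']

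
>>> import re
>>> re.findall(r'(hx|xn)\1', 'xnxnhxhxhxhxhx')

`\1` has to match the exact text group 1 already captured.
Scanning left to right: at [0:4] match 'xnxn', group 1 = 'xn'; at [4:8] match 'hxhx', group 1 = 'hx'; at [8:12] match 'hxhx', group 1 = 'hx'.
`findall` collects group 1 from each match (3 total).

['xn', 'hx', 'hx']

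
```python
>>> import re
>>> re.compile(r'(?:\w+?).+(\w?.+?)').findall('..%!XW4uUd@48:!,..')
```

['.']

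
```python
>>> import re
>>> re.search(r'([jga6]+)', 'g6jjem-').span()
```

The match spans [0:4] → 'g6jj'.

(0, 4)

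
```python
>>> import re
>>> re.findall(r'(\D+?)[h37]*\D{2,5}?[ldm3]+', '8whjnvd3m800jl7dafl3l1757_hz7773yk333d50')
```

['w', 'jl', '_hz']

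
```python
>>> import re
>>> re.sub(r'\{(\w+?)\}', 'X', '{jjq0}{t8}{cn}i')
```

'XXXi'

Matches: at [0:6] → '{jjq0}'; at [6:10] → '{t8}'; at [10:14] → '{cn}'.
Each match is replaced by 'X'.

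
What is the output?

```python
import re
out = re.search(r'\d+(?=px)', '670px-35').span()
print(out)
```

(0, 3)

Lookahead/lookbehind check context without consuming it, so the matched span excludes the asserted characters.
`re.search` tries every starting position until one works.
The match spans [0:3] → '670'.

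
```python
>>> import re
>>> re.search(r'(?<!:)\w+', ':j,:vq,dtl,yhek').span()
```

(5, 6)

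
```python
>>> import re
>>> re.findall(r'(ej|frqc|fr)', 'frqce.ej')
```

`|` is ordered: at each position the engine commits to the first alternative that works.
`findall` collects group 1 from each match (2 total).

['frqc', 'ej']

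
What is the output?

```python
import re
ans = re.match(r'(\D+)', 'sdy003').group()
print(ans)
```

sdy

Pattern: one or more of a non-digit (captured).
`re.match` won't scan ahead — the pattern has to work from the very first character.
The match spans [0:3] → 'sdy'.
Captured: group 1 = 'sdy'.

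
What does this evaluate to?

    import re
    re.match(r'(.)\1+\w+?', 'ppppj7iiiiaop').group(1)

'p'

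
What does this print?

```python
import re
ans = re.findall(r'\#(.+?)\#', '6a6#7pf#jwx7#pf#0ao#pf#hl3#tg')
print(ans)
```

['7pf', 'pf', 'pf']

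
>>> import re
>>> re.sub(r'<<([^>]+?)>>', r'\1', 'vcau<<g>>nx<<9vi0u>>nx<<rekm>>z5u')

Each match is replaced using the text its own group 1 captured.

'vcaugnx9vi0unxrekmz5u'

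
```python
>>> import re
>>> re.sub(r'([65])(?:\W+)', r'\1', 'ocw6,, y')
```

The pattern matches one of [65] (captured); then one or more of a non-word character (non-capturing group).
Matches: at [3:7] → '6,, '.
Each match is replaced using the text its own group 1 captured.

'ocw6y'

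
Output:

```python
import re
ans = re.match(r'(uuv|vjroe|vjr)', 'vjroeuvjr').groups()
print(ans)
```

('vjroe',)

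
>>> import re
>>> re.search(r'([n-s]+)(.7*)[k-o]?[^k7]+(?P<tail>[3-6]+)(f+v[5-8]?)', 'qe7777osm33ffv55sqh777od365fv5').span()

(0, 15)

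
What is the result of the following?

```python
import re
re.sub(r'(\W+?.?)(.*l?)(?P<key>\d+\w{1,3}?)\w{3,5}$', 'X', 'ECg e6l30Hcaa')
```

'ECgX'

The pattern matches one or more of a non-word character (lazy), then optionally any character (captured); then zero or more of any character, then optionally a literal 'l' (captured); then one or more of a digit, then 1 to 3 of a word character (lazy) (captured as 'key'); then 3 to 5 of a word character; then anchored at the end.
`sub` substitutes 'X' at each match site.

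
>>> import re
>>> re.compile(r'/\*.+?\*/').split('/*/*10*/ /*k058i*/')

Matches to split on: at [0:8] → '/*/*10*/'; at [9:18] → '/*k058i*/'.
Each match becomes a cut point; 3 segments remain.

['', ' ', '']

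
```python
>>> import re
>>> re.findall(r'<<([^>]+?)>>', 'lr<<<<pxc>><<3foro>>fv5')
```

['<<pxc', '3foro']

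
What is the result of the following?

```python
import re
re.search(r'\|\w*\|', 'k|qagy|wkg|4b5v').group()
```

'|qagy|'

`re.search` tries every starting position until one works.
The match spans [1:7] → '|qagy|'.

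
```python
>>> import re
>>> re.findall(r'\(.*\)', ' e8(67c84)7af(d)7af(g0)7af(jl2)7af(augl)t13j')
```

`findall` yields the raw match text (1 of them) because the pattern has no groups.

['(67c84)7af(d)7af(g0)7af(jl2)7af(augl)']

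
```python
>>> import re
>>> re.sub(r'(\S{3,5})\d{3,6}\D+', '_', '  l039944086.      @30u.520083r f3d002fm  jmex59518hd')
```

Pattern: 3 to 5 of a non-whitespace character (captured); then 3 to 6 of a digit, then one or more of a non-digit.
Matches: at [2:20] → 'l039944086.      @'; at [20:33] → '30u.520083r f'; at [42:53] → 'jmex59518hd'.
Every occurrence is swapped for '_'.

'  __3d002fm  _'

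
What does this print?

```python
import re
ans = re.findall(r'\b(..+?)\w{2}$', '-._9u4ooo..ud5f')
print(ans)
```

['_9u4ooo..ud']

`findall` collects group 1 from the one match (1 total).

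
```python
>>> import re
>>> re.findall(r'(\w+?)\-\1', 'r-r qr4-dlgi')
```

['r']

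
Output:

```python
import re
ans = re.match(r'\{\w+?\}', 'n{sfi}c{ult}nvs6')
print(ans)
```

`re.match` only tries the pattern at the start of the string.
Here the pattern fails at index 0, so the call returns None.

None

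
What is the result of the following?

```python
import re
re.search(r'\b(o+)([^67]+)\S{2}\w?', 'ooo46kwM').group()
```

'ooo46kw'

The pattern matches a word boundary (`\b`, zero-width); then one or more of a literal 'o' (captured); then one or more of any character except [67] (captured); then exactly 2 of a non-whitespace character, then optionally a word character.
The match spans [0:7] → 'ooo46kw'.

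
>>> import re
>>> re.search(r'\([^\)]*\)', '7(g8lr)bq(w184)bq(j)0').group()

`search` walks the string left to right and returns the first match it finds.
The match spans [1:7] → '(g8lr)'.

'(g8lr)'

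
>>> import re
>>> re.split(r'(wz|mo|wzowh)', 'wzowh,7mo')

['', 'wz', 'owh,7', 'mo', '']

`|` is ordered: at each position the engine commits to the first alternative that works.
`re.split` interleaves the captured-group text with the surrounding fragments.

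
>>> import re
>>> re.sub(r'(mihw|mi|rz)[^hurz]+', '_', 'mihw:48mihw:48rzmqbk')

'_hw:48_'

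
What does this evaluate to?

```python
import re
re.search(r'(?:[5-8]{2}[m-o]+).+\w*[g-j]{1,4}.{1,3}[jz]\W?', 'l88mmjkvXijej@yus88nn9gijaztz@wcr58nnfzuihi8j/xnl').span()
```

This matches exactly 2 of a character in [5-8], then one or more of a character in [m-o] (non-capturing group); then one or more of any character, then zero or more of a word character, then 1 to 4 of a character in [g-j]; then 1 to 3 of any character, then one of [jz], then optionally a non-word character.
`search` walks the string left to right and returns the first match it finds.
The match spans [1:46] → '88mmjkvXijej@yus88nn9gijaztz@wcr58nnfzuihi8j/'.

(1, 46)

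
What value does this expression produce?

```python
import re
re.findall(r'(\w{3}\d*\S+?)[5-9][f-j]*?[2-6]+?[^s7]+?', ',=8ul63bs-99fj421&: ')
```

['8ul63bs-9']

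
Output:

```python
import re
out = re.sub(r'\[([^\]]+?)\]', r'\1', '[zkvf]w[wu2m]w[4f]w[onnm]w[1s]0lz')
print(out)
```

Matches: at [0:6] → '[zkvf]'; at [7:13] → '[wu2m]'; at [14:18] → '[4f]'; at [19:25] → '[onnm]'; at [26:30] → '[1s]'.
Each match is replaced using the text its own group 1 captured.

zkvfwwu2mw4fwonnmw1s0lz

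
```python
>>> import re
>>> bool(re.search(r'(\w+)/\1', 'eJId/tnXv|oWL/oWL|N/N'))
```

The backreference `\1` re-matches whatever the first group consumed, character for character.
Unlike `match`, `search` isn't anchored — it looks for the pattern anywhere in the string.
The match spans [10:17] → 'oWL/oWL'.
Captured: group 1 = 'oWL'.

True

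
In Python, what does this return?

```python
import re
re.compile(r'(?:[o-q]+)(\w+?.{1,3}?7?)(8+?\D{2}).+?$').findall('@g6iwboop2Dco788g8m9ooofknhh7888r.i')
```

[('2Dco788g8m9ooofknhh7', '888r.')]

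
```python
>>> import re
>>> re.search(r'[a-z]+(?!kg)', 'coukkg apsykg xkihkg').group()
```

A negative assertion filters positions out without eating any characters.
Unlike `match`, `search` isn't anchored — it looks for the pattern anywhere in the string.
The match spans [0:6] → 'coukkg'.

'coukkg'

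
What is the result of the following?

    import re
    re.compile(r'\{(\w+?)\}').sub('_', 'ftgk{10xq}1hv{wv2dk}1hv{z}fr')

Matches: at [4:10] → '{10xq}'; at [13:20] → '{wv2dk}'; at [23:26] → '{z}'.
Each match is replaced by '_'.

'ftgk_1hv_1hv_fr'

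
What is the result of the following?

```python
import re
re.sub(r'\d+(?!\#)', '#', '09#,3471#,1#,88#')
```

Because the assertion is negative and zero-width, positions next to the forbidden text are skipped.
Matches: at [0:1] → '0'; at [4:7] → '347'; at [13:14] → '8'.
Each match is replaced by '#'.

'#9#,#1#,1#,#8#'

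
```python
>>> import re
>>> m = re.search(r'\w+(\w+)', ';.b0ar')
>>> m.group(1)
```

'r'

This matches one or more of a word character; then one or more of a word character (captured).
`re.search` tries every starting position until one works.
The match spans [2:6] → 'b0ar'.
Captured: group 1 = 'r'.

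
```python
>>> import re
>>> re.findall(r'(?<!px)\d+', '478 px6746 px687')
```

A negative assertion filters positions out without eating any characters.
Matches: at [0:3] → '478'; at [7:10] → '746'; at [14:16] → '87'.
With no groups in the pattern, `findall` gives back each whole match — 3 here.

['478', '746', '87']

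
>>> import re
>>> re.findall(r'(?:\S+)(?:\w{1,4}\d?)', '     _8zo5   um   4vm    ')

['_8zo5', 'um', '4vm']

With no groups in the pattern, `findall` gives back each whole match — 3 here.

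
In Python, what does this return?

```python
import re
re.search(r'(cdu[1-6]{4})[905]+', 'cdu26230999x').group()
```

'cdu26230999'

The pattern matches the literal 'cdu', then exactly 4 of a character in [1-6] (captured); then one or more of one of [905].
Unlike `match`, `search` isn't anchored — it looks for the pattern anywhere in the string.
The match spans [0:11] → 'cdu26230999'.
Captured: group 1 = 'cdu2623'.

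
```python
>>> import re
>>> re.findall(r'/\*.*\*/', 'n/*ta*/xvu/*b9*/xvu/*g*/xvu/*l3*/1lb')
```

['/*ta*/xvu/*b9*/xvu/*g*/xvu/*l3*/']

Matches: at [1:33] → '/*ta*/xvu/*b9*/xvu/*g*/xvu/*l3*/'.
`findall` yields the raw match text (1 of them) because the pattern has no groups.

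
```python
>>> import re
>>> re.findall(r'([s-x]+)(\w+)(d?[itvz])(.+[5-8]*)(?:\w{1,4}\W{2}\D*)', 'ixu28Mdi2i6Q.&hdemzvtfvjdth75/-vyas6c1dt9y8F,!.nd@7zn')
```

[('xu', '28Mdi2', 'i', '6Q.&hdemzvtfvjdth75/-vyas6c1dt9y8')]

This matches one or more of a character in [s-x] (captured); then one or more of a word character (captured); then optionally the literal 'd', then one of [itvz] (captured); then one or more of any character, then zero or more of a character in [5-8] (captured); then 1 to 4 of a word character, then exactly 2 of a non-word character, then zero or more of a non-digit (non-capturing group).
Scanning left to right: at [1:50] match 'xu28Mdi2i6Q.&hdemzvtfvjdth75/-vyas6c1dt9y8F,!.nd@', groups = ('xu', '28Mdi2', 'i', '6Q.&hdemzvtfvjdth75/-vyas6c1dt9y8').
Multiple groups make `findall` return tuples — one 4-tuple for the one match.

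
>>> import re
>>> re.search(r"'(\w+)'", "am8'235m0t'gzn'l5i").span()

`re.search` scans for the first position where the pattern succeeds.
The match spans [3:11] → "'235m0t'".
Captured: group 1 = '235m0t'.

(3, 11)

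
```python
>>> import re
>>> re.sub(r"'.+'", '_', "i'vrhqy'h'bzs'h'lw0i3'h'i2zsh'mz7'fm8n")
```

'i_fm8n'

Every occurrence is swapped for '_'.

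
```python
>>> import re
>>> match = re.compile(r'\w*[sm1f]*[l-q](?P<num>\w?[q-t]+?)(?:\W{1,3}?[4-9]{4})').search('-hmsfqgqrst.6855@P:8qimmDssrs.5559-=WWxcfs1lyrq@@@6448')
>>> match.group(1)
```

'rst'

The match spans [1:16] → 'hmsfqgqrst.6855'.
Captured: group 1 = 'rst'.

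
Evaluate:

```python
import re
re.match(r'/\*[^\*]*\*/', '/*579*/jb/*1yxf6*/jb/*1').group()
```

'/*579*/'

`re.match` won't scan ahead — the pattern has to work from the very first character.
The match spans [0:7] → '/*579*/'.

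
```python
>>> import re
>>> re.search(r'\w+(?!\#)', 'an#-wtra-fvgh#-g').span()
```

`(?!…)`/`(?<!…)` only lets a position through if the neighbouring text does NOT match; no characters are consumed.
`search` walks the string left to right and returns the first match it finds.
The match spans [0:1] → 'a'.

(0, 1)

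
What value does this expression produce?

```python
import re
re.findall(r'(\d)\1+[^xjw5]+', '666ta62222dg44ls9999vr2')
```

A backreference is literal: `\1` must see the identical characters the first group matched.
Because there's exactly one group, `findall` drops the full match and keeps group 1 from the one hit.

['6']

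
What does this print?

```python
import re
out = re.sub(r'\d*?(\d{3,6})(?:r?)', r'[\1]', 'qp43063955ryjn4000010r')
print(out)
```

A non-greedy quantifier consumes as few characters as it can — just enough that the remainder of the pattern still matches from where it stops; whatever follows it matches normally.
`\1` in the replacement pulls in group 1's text for each match.

qp[430639]55ryjn[400001]0r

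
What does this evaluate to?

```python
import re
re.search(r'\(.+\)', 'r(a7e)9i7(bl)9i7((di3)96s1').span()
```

(1, 22)

The match spans [1:22] → '(a7e)9i7(bl)9i7((di3)'.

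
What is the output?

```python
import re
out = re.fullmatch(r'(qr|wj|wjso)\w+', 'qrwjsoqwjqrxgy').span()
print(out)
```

(0, 14)

`fullmatch` succeeds only if the pattern covers the string from start to end.
The match spans [0:14] → 'qrwjsoqwjqrxgy'.
Captured: group 1 = 'qr'.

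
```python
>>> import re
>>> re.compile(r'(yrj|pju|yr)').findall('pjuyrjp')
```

Alternation isn't longest-match — the leftmost alternative that fits at this position is chosen.
Because there's exactly one group, `findall` drops the full match and keeps group 1 from each hit.

['pju', 'yrj']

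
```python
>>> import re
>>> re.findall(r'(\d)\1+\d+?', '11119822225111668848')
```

['1', '2', '1', '8']

A backreference is literal: `\1` must see the identical characters the first group matched.
With a single group, `findall` returns only what that group captured — 4 items.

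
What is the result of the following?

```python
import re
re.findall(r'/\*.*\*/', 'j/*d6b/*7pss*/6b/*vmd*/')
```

Matches: at [1:23] → '/*d6b/*7pss*/6b/*vmd*/'.
No capturing groups, so `findall` returns the 1 full match string.

['/*d6b/*7pss*/6b/*vmd*/']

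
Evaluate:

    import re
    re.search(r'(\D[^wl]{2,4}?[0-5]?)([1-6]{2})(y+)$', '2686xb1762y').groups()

Pattern: a non-digit, then 2 to 4 of any character except [wl] (lazy), then optionally a character in [0-5] (captured); then exactly 2 of a character in [1-6] (captured); then one or more of a literal 'y' (captured); then anchored at the end.
`search` walks the string left to right and returns the first match it finds.
The match spans [4:11] → 'xb1762y'.
Captured: group 1 = 'xb17', group 2 = '62', group 3 = 'y'.

('xb17', '62', 'y')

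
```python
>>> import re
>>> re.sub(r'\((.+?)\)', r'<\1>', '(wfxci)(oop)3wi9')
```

'<wfxci><oop>3wi9'

The `?` after the quantifier makes it lazy — it takes as little as possible before letting the rest of the pattern try.
Matches: at [0:7] → '(wfxci)'; at [7:12] → '(oop)'.
The replacement refers to a captured group, so each match is rewritten using its own captured text.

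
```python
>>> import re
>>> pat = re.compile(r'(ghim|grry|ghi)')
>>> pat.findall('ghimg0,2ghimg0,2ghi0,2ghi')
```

Branches in `(...|...)` are attempted left-to-right; the first branch that allows the whole pattern to succeed is taken.
Scanning left to right: at [0:4] match 'ghim', group 1 = 'ghim'; at [8:12] match 'ghim', group 1 = 'ghim'; at [16:19] match 'ghi', group 1 = 'ghi'; at [22:25] match 'ghi', group 1 = 'ghi'.
`findall` collects group 1 from each match (4 total).

['ghim', 'ghim', 'ghi', 'ghi']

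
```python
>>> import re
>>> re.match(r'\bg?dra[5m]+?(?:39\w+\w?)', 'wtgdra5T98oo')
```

None

With `match`, the pattern is implicitly anchored at the beginning.
Here position 0 doesn't satisfy it, so the call returns None.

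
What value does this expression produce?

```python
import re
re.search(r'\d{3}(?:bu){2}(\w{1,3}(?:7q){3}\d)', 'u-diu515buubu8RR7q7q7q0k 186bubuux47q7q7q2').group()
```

This matches exactly 3 of a digit, then the literal 'bu' repeated 2 times; then 1 to 3 of a word character, then the literal '7q' repeated 3 times, then a digit (captured).
`search` walks the string left to right and returns the first match it finds.
The match spans [25:42] → '186bubuux47q7q7q2'.
Captured: group 1 = 'ux47q7q7q2'.

'186bubuux47q7q7q2'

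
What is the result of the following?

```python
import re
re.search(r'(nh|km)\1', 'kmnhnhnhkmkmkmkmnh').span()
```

(2, 6)

`\1` has to match the exact text group 1 already captured.
Unlike `match`, `search` isn't anchored — it looks for the pattern anywhere in the string.
The match spans [2:6] → 'nhnh'.
Captured: group 1 = 'nh'.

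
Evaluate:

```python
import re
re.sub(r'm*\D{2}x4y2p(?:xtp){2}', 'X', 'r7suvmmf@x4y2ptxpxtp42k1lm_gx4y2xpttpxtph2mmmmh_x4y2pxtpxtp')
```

'r7suvmmf@x4y2ptxpxtp42k1lm_gx4y2xpttpxtph2X'

Pattern: zero or more of the literal 'm', then exactly 2 of a non-digit, then the literal 'x'; then the literal '4y', then the literal '2p', then the literal 'xtp' repeated 2 times.
Matches: at [42:59] → 'mmmmh_x4y2pxtpxtp'.
Each match is replaced by 'X'.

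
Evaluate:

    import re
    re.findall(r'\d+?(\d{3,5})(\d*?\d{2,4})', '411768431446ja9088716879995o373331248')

Lazy quantifiers expand one character at a time until the remainder of the pattern can match.
Multiple groups make `findall` return tuples — one 2-tuple for each match.

[('11768', '4314'), ('08871', '6879'), ('73331', '248')]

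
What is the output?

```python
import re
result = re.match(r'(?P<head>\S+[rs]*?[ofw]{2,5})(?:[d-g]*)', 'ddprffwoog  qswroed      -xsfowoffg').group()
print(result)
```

ddprffwoog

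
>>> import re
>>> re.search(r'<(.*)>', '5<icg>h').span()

(1, 6)

The match spans [1:6] → '<icg>'.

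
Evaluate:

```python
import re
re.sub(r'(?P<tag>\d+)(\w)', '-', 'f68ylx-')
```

'f-lx-'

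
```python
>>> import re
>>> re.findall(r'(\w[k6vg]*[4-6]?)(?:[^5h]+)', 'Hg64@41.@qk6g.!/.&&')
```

Pattern: a word character, then zero or more of one of [k6vg], then optionally a character in [4-6] (captured); then one or more of any character except [5h] (non-capturing group).
Walking the string: at [0:19] match 'Hg64@41.@qk6g.!/.&&', group 1 = 'Hg64'.
Because there's exactly one group, `findall` drops the full match and keeps group 1 from the one hit.

['Hg64']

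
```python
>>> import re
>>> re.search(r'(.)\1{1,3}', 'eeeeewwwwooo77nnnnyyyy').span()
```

(0, 4)

`\1` has to match the exact text group 1 already captured.
The match spans [0:4] → 'eeee'.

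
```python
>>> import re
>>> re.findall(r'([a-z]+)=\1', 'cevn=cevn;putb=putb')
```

['cevn', 'putb']

`\1` has to match the exact text group 1 already captured.
With a single group, `findall` returns only what that group captured — 2 items.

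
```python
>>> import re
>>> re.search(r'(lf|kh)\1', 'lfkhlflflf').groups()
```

('lf',)

After group 1 captures some text, `\1` only succeeds where that same text appears again.
`re.search` scans for the first position where the pattern succeeds.
The match spans [4:8] → 'lflf'.
Captured: group 1 = 'lf'.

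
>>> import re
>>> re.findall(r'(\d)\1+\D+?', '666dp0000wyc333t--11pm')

['6', '0', '3', '1']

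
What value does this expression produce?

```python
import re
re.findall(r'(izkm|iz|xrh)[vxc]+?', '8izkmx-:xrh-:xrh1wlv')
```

Scanning left to right: at [1:6] match 'izkmx', group 1 = 'izkm'.
With a single group, `findall` returns only what that group captured — 1 item.

['izkm']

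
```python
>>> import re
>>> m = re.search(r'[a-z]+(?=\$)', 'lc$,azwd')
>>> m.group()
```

Because the assertion is zero-width, the text it checks is not consumed and won't appear in the result.
The match spans [0:2] → 'lc'.

'lc'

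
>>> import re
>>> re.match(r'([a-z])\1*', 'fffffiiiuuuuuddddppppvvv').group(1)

'f'

The backreference `\1` re-matches whatever the first group consumed, character for character.
With `match`, the pattern is implicitly anchored at the beginning.
The match spans [0:5] → 'fffff'.
Captured: group 1 = 'f'.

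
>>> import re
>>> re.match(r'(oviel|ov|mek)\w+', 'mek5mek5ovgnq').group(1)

With `match`, the pattern is implicitly anchored at the beginning.
The match spans [0:13] → 'mek5mek5ovgnq'.
Captured: group 1 = 'mek'.

'mek'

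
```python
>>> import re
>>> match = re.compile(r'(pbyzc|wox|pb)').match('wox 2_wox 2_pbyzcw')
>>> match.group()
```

`match` is anchored at position 0; if the pattern doesn't fit there, it returns None.
The match spans [0:3] → 'wox'.
Captured: group 1 = 'wox'.

'wox'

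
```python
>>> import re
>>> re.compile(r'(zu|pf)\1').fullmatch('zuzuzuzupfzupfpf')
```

After group 1 captures some text, `\1` only succeeds where that same text appears again.
For `fullmatch`, every character of the input must be accounted for by the pattern.
Here the pattern can't cover the whole string, so the call returns None.

None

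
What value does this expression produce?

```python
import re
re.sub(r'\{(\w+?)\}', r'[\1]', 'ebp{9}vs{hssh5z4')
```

Matches: at [3:6] → '{9}'.
Each match is replaced using the text its own group 1 captured.

'ebp[9]vs{hssh5z4'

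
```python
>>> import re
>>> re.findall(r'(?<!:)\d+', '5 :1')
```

A negative assertion filters positions out without eating any characters.
Scanning left to right: at [0:1] → '5'.
Since nothing is captured, `findall` lists the 1 matched substring directly.

['5']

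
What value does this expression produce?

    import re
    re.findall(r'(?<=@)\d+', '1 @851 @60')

['851', '60']

The `(?=…)`/`(?<=…)` assertion just peeks at neighbouring text; it doesn't advance the match position.
Since nothing is captured, `findall` lists the 2 matched substrings directly.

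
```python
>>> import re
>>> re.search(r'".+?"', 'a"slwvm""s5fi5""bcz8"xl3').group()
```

'"slwvm"'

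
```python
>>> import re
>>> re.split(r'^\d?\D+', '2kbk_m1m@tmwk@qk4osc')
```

['', '1m@tmwk@qk4osc']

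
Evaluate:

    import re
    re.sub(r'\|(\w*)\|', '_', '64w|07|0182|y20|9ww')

Every occurrence is swapped for '_'.

'64w_0182_9ww'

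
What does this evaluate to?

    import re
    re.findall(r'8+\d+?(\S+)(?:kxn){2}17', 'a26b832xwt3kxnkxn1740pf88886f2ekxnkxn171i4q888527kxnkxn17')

['2xwt3kxnkxn1740pf88886f2ekxnkxn171i4q888527']

Pattern: one or more of the literal '8', then one or more of a digit (lazy); then one or more of a non-whitespace character (captured); then the literal 'kxn' repeated 2 times, then the literal '17'.
With the lazy modifier that quantifier settles for the fewest repetitions that let the rest of the pattern succeed (the atoms after it are unaffected and can still be greedy).
Matches: at [4:57] match '832xwt3kxnkxn1740pf88886f2ekxnkxn171i4q888527kxnkxn17', group 1 = '2xwt3kxnkxn1740pf88886f2ekxnkxn171i4q888527'.
`findall` collects group 1 from the one match (1 total).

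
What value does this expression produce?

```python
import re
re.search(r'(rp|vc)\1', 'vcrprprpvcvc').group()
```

`\1` is not a pattern — it's the concrete string captured by group 1, re-applied verbatim.
Unlike `match`, `search` isn't anchored — it looks for the pattern anywhere in the string.
The match spans [2:6] → 'rprp'.
Captured: group 1 = 'rp'.

'rprp'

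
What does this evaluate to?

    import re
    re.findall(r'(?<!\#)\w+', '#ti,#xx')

['i', 'x']

A negative assertion filters positions out without eating any characters.
`findall` yields the raw match text (2 of them) because the pattern has no groups.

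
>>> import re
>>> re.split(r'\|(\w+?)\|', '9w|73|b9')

With a capturing group present, the delimiter's captured portion is kept in the result list.

['9w', '73', 'b9']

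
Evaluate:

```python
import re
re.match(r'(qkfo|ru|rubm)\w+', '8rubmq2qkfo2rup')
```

`match` is anchored at position 0; if the pattern doesn't fit there, it returns None.
Here the string doesn't start with a match, so the call returns None.

None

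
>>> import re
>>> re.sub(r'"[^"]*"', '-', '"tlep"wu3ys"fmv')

'-wu3ys"fmv'

Matches: at [0:6] → '"tlep"'.
`sub` substitutes '-' at each match site.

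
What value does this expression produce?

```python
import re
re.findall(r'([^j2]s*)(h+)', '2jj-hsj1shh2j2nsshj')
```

[('-', 'h'), ('1s', 'hh'), ('nss', 'h')]

This matches any character except [j2], then zero or more of the literal 's' (captured); then one or more of a literal 'h' (captured).
Walking the string: at [3:5] match '-h', groups = ('-', 'h'); at [7:11] match '1shh', groups = ('1s', 'hh'); at [14:18] match 'nssh', groups = ('nss', 'h').
2 groups means each result is a tuple of 2 captured strings — 3 here.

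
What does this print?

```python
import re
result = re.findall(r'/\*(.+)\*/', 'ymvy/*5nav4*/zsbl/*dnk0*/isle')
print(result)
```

['5nav4*/zsbl/*dnk0']

Because there's exactly one group, `findall` drops the full match and keeps group 1 from the one hit.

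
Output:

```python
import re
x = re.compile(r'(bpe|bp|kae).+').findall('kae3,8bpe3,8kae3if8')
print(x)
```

['kae']

Scanning left to right: at [0:19] match 'kae3,8bpe3,8kae3if8', group 1 = 'kae'.
One capturing group, so `findall` returns just the captured substring from the one match — 1 in all.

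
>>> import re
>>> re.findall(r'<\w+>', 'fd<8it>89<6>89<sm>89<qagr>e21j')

['<8it>', '<6>', '<sm>', '<qagr>']

No capturing groups, so `findall` returns the 4 full match strings.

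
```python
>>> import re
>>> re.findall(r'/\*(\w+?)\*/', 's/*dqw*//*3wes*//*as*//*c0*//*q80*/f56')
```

['dqw', '3wes', 'as', 'c0', 'q80']

Matches: at [1:8] match '/*dqw*/', group 1 = 'dqw'; at [8:16] match '/*3wes*/', group 1 = '3wes'; at [16:22] match '/*as*/', group 1 = 'as'; at [22:28] match '/*c0*/', group 1 = 'c0'; at [28:35] match '/*q80*/', group 1 = 'q80'.
Because there's exactly one group, `findall` drops the full match and keeps group 1 from each hit.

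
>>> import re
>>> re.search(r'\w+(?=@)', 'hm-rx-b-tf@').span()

Because the assertion is zero-width, the text it checks is not consumed and won't appear in the result.
The match spans [8:10] → 'tf'.

(8, 10)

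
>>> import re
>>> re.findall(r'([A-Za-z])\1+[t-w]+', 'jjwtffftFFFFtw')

A backreference is literal: `\1` must see the identical characters the first group matched.
Matches: at [0:4] match 'jjwt', group 1 = 'j'; at [4:8] match 'ffft', group 1 = 'f'; at [8:14] match 'FFFFtw', group 1 = 'F'.
`findall` collects group 1 from each match (3 total).

['j', 'f', 'F']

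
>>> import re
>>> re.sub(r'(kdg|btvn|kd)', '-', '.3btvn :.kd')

Matches: at [2:6] → 'btvn'; at [9:11] → 'kd'.
`sub` substitutes '-' at each match site.

'.3- :.-'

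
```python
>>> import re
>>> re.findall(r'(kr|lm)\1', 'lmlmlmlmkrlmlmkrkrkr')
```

`\1` is not a pattern — it's the concrete string captured by group 1, re-applied verbatim.
Walking the string: at [0:4] match 'lmlm', group 1 = 'lm'; at [4:8] match 'lmlm', group 1 = 'lm'; at [10:14] match 'lmlm', group 1 = 'lm'; at [14:18] match 'krkr', group 1 = 'kr'.
`findall` collects group 1 from each match (4 total).

['lm', 'lm', 'lm', 'kr']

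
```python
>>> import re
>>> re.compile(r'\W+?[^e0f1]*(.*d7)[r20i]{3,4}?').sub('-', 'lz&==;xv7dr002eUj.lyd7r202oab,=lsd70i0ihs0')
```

'lz-ihs0'

This matches one or more of a non-word character (lazy), then zero or more of any character except [e0f1]; then zero or more of any character, then the literal 'd7' (captured); then 3 to 4 of one of [r20i] (lazy).
A non-greedy quantifier consumes as few characters as it can — just enough that the remainder of the pattern still matches from where it stops; whatever follows it matches normally.
Matches: at [2:38] → '&==;xv7dr002eUj.lyd7r202oab,=lsd70i0'.
`sub` substitutes '-' at each match site.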